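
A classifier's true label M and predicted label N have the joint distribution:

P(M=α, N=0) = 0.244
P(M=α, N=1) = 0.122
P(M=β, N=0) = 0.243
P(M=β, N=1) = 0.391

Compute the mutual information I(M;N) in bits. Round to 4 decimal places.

0.0546 bits

Marginals: p(M) = (0.3660, 0.6340), p(N) = (0.4870, 0.5130).
I(M;N) = H(M) + H(N) − H(M,N).
H(M) = 0.9476, H(N) = 0.9995, H(M,N) = 1.8925.
I(M;N) = 0.9476 + 0.9995 − 1.8925 = 0.0546 bits.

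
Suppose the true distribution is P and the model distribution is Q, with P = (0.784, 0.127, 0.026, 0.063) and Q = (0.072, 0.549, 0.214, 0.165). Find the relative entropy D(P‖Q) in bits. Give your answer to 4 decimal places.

D(P‖Q) = Σ p·log₂(p/q).
  0.784·log₂(0.784/0.072) = 2.70071
  0.127·log₂(0.127/0.549) = -0.26822
  0.026·log₂(0.026/0.214) = -0.07907
  0.063·log₂(0.063/0.165) = -0.08751
D(P‖Q) = 2.2659 bits.

2.2659 bits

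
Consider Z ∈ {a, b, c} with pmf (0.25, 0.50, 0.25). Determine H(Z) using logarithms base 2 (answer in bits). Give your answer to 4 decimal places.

1.5000 bits

H(Z) = −Σ p·log₂ p.
  −(0.25)·log₂(0.25) = 0.50000
  −(0.50)·log₂(0.50) = 0.50000
  −(0.25)·log₂(0.25) = 0.50000
Sum: 0.50000 + 0.50000 + 0.50000 = 1.5000 bits.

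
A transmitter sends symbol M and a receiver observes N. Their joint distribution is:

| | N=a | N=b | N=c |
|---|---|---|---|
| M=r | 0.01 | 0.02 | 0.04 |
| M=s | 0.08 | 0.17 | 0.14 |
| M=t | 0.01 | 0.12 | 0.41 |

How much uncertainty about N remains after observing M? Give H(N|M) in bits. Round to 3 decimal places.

1.171 bits

Marginals: p(M) = (0.0700, 0.3900, 0.5400), p(N) = (0.1000, 0.3100, 0.5900).
H(N|M) = Σ p(M) · H(N|M=·).
  M=r: p=0.0700, H(N|M=r) = 1.3788
  M=s: p=0.3900, H(N|M=s) = 1.5216
  M=t: p=0.5400, H(N|M=t) = 0.8905
Weighted sum = 1.171 bits.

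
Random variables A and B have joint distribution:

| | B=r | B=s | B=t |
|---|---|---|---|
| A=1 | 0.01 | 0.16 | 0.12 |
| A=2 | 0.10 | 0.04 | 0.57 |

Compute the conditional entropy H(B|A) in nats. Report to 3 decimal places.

0.671 nats

Marginals: p(A) = (0.2900, 0.7100), p(B) = (0.1100, 0.2000, 0.6900).
H(B|A) = Σ p(A) · H(B|A=·).
  A=1: p=0.2900, H(B|A=1) = 0.8094
  A=2: p=0.7100, H(B|A=2) = 0.6144
Weighted sum = 0.671 nats.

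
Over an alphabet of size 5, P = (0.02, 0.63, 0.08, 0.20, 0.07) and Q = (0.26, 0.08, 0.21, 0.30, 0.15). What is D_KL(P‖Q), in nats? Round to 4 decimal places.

1.0372 nats

D(P‖Q) = Σ p·ln(p/q).
  0.02·ln(0.02/0.26) = -0.05130
  0.63·ln(0.63/0.08) = 1.30013
  0.08·ln(0.08/0.21) = -0.07721
  0.20·ln(0.20/0.30) = -0.08109
  0.07·ln(0.07/0.15) = -0.05335
D(P‖Q) = 1.0372 nats.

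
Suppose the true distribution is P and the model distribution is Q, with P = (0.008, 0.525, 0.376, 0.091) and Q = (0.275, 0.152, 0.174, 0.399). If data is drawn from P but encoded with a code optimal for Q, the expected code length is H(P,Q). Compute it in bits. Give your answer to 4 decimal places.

2.5110 bits

H(P,Q) = −Σ p·log₂ q.
  −0.008·log₂(0.275) = 0.01490
  −0.525·log₂(0.152) = 1.42687
  −0.376·log₂(0.174) = 0.94859
  −0.091·log₂(0.399) = 0.12062
H(P,Q) = 2.5110 bits.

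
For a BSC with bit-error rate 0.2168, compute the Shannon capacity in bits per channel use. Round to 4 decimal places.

0.2457 bits

Binary symmetric channel: C = 1 − h₂(ε) where h₂ is the binary entropy function.
h₂(0.2168) = −0.2168·log₂0.2168 − 0.7832·log₂0.7832 = 0.7543.
C = 1 − 0.7543 = 0.2457 bits per channel use.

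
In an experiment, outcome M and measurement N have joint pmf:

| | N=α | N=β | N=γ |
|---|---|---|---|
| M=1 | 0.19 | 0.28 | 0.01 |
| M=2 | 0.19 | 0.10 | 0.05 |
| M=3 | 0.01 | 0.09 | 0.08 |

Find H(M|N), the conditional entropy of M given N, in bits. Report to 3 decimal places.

1.271 bits

Chain rule: H(M|N) = H(M,N) − H(N).
Marginals: p(M) = (0.4800, 0.3400, 0.1800), p(N) = (0.3900, 0.4700, 0.1400).
H(M,N) = 2.7100 bits; H(N) = 1.4389 bits.
H(M|N) = 2.7100 − 1.4389 = 1.271 bits.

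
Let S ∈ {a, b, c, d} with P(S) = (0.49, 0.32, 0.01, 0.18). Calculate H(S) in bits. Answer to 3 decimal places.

1.542 bits

H(S) = −Σ p·log₂ p.
  −(0.49)·log₂(0.49) = 0.5043
  −(0.32)·log₂(0.32) = 0.5260
  −(0.01)·log₂(0.01) = 0.0664
  −(0.18)·log₂(0.18) = 0.4453
Sum: 0.5043 + 0.5260 + 0.0664 + 0.4453 = 1.542 bits.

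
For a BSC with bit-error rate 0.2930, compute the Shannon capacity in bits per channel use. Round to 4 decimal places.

0.1274 bits

Binary symmetric channel: C = 1 − h₂(ε) where h₂ is the binary entropy function.
h₂(0.2930) = −0.2930·log₂0.2930 − 0.7070·log₂0.7070 = 0.8726.
C = 1 − 0.8726 = 0.1274 bits per channel use.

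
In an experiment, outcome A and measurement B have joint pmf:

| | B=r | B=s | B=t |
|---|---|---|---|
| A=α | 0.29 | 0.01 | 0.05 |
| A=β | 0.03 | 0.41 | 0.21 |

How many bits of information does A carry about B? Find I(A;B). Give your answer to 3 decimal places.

Marginals: p(A) = (0.3500, 0.6500), p(B) = (0.3200, 0.4200, 0.2600).
I(A;B) = H(A) + H(B) − H(A,B).
H(A) = 0.9341, H(B) = 1.5570, H(A,B) = 1.9524.
I(A;B) = 0.9341 + 1.5570 − 1.9524 = 0.539 bits.

0.539 bits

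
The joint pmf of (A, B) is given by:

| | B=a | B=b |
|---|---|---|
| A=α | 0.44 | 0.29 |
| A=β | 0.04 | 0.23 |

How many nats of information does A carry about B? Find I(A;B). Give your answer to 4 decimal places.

Marginals: p(A) = (0.7300, 0.2700), p(B) = (0.4800, 0.5200).
I(A;B) = H(A) + H(B) − H(A,B).
H(A) = 0.5833, H(B) = 0.6923, H(A,B) = 1.1870.
I(A;B) = 0.5833 + 0.6923 − 1.1870 = 0.0886 nats.

0.0886 nats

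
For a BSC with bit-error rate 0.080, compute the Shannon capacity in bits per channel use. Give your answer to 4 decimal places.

Binary symmetric channel: C = 1 − h₂(ε) where h₂ is the binary entropy function.
h₂(0.080) = −0.080·log₂0.080 − 0.920·log₂0.920 = 0.4022.
C = 1 − 0.4022 = 0.5978 bits per channel use.

0.5978 bits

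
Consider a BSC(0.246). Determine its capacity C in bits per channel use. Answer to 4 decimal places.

0.1951 bits

Binary symmetric channel: C = 1 − h₂(ε) where h₂ is the binary entropy function.
h₂(0.246) = −0.246·log₂0.246 − 0.754·log₂0.754 = 0.8049.
C = 1 − 0.8049 = 0.1951 bits per channel use.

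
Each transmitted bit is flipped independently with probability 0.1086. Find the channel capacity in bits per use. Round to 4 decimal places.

0.5043 bits

Binary symmetric channel: C = 1 − h₂(ε) where h₂ is the binary entropy function.
h₂(0.1086) = −0.1086·log₂0.1086 − 0.8914·log₂0.8914 = 0.4957.
C = 1 − 0.4957 = 0.5043 bits per channel use.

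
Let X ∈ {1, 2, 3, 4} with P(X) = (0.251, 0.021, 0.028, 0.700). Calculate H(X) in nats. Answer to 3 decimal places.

H(X) = −Σ p·ln p.
  −(0.251)·ln(0.251) = 0.3470
  −(0.021)·ln(0.021) = 0.0811
  −(0.028)·ln(0.028) = 0.1001
  −(0.700)·ln(0.700) = 0.2497
Sum: 0.3470 + 0.0811 + 0.1001 + 0.2497 = 0.778 nats.

0.778 nats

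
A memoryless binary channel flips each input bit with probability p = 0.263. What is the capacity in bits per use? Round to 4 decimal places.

Binary symmetric channel: C = 1 − h₂(ε) where h₂ is the binary entropy function.
h₂(0.263) = −0.263·log₂0.263 − 0.737·log₂0.737 = 0.8312.
C = 1 − 0.8312 = 0.1688 bits per channel use.

0.1688 bits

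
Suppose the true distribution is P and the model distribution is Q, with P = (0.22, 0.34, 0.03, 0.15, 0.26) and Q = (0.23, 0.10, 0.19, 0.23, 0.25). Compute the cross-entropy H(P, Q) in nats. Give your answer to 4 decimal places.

H(P,Q) = −Σ p·ln q.
  −0.22·ln(0.23) = 0.32333
  −0.34·ln(0.10) = 0.78288
  −0.03·ln(0.19) = 0.04982
  −0.15·ln(0.23) = 0.22045
  −0.26·ln(0.25) = 0.36044
H(P,Q) = 1.7369 nats.

1.7369 nats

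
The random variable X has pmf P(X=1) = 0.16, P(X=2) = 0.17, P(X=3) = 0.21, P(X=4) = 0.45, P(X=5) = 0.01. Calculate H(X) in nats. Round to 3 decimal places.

H(X) = −Σ p·ln p.
  −(0.16)·ln(0.16) = 0.2932
  −(0.17)·ln(0.17) = 0.3012
  −(0.21)·ln(0.21) = 0.3277
  −(0.45)·ln(0.45) = 0.3593
  −(0.01)·ln(0.01) = 0.0461
Sum: 0.2932 + 0.3012 + 0.3277 + 0.3593 + 0.0461 = 1.328 nats.

1.328 nats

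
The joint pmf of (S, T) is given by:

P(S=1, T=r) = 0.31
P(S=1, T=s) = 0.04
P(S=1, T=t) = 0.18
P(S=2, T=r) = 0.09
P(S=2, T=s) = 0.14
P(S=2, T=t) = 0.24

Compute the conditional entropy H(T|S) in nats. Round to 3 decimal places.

Chain rule: H(T|S) = H(S,T) − H(S).
Marginals: p(S) = (0.5300, 0.4700), p(T) = (0.4000, 0.1800, 0.4200).
H(S,T) = 1.6350 nats; H(S) = 0.6913 nats.
H(T|S) = 1.6350 − 0.6913 = 0.944 nats.

0.944 nats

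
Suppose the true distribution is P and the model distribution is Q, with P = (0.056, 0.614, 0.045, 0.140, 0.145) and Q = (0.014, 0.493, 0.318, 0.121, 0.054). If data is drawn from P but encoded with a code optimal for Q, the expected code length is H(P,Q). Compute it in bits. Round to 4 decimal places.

2.0829 bits

H(P,Q) = −Σ p·log₂ q.
  −0.056·log₂(0.014) = 0.34487
  −0.614·log₂(0.493) = 0.62649
  −0.045·log₂(0.318) = 0.07438
  −0.140·log₂(0.121) = 0.42657
  −0.145·log₂(0.054) = 0.61058
H(P,Q) = 2.0829 bits.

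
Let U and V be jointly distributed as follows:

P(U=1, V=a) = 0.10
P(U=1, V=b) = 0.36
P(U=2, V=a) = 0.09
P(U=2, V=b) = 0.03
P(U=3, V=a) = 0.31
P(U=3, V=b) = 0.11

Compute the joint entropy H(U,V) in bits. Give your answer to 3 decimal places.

2.201 bits

H(U,V) = −Σ p(x,y)·log₂ p(x,y) over all 6 cells.
  cell (1,a): −0.10·log₂0.10 = 0.3322
  cell (1,b): −0.36·log₂0.36 = 0.5306
  cell (2,a): −0.09·log₂0.09 = 0.3127
  cell (2,b): −0.03·log₂0.03 = 0.1518
  cell (3,a): −0.31·log₂0.31 = 0.5238
  cell (3,b): −0.11·log₂0.11 = 0.3503
Sum = 2.201 bits.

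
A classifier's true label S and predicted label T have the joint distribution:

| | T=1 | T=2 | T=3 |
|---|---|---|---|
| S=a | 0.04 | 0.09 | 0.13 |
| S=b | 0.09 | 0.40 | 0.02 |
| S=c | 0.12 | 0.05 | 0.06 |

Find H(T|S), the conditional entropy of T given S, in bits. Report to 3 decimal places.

1.174 bits

Marginals: p(S) = (0.2600, 0.5100, 0.2300), p(T) = (0.2500, 0.5400, 0.2100).
H(T|S) = Σ p(S) · H(T|S=·).
  S=a: p=0.2600, H(T|S=a) = 1.4452
  S=b: p=0.5100, H(T|S=b) = 0.8997
  S=c: p=0.2300, H(T|S=c) = 1.4740
Weighted sum = 1.174 bits.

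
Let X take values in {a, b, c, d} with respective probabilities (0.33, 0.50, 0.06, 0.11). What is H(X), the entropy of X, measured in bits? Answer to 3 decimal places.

1.622 bits

H(X) = −Σ p·log₂ p.
  −(0.33)·log₂(0.33) = 0.5278
  −(0.50)·log₂(0.50) = 0.5000
  −(0.06)·log₂(0.06) = 0.2435
  −(0.11)·log₂(0.11) = 0.3503
Sum: 0.5278 + 0.5000 + 0.2435 + 0.3503 = 1.622 bits.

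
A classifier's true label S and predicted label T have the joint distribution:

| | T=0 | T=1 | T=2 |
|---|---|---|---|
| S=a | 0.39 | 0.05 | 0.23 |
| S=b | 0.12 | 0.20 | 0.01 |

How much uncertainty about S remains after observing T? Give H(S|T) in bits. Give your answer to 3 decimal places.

Chain rule: H(S|T) = H(S,T) − H(T).
Marginals: p(S) = (0.6700, 0.3300), p(T) = (0.5100, 0.2500, 0.2400).
H(S,T) = 2.1315 bits; H(T) = 1.4896 bits.
H(S|T) = 2.1315 − 1.4896 = 0.642 bits.

0.642 bits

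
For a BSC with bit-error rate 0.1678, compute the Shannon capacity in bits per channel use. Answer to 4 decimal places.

Binary symmetric channel: C = 1 − h₂(ε) where h₂ is the binary entropy function.
h₂(0.1678) = −0.1678·log₂0.1678 − 0.8322·log₂0.8322 = 0.6526.
C = 1 − 0.6526 = 0.3474 bits per channel use.

0.3474 bits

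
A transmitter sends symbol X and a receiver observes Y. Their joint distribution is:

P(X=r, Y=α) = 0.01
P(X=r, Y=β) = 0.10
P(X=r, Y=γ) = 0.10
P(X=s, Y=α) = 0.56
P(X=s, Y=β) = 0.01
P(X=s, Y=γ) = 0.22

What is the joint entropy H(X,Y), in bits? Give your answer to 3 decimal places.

1.746 bits

H(X,Y) = −Σ p(x,y)·log₂ p(x,y) over all 6 cells.
  cell (r,α): −0.01·log₂0.01 = 0.0664
  cell (r,β): −0.10·log₂0.10 = 0.3322
  cell (r,γ): −0.10·log₂0.10 = 0.3322
  cell (s,α): −0.56·log₂0.56 = 0.4684
  cell (s,β): −0.01·log₂0.01 = 0.0664
  cell (s,γ): −0.22·log₂0.22 = 0.4806
Sum = 1.746 bits.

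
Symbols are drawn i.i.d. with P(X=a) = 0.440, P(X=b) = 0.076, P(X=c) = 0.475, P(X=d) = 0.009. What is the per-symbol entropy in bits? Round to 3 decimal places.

1.375 bits

H(X) = −Σ p·log₂ p.
  −(0.440)·log₂(0.440) = 0.5211
  −(0.076)·log₂(0.076) = 0.2826
  −(0.475)·log₂(0.475) = 0.5102
  −(0.009)·log₂(0.009) = 0.0612
Sum: 0.5211 + 0.2826 + 0.5102 + 0.0612 = 1.375 bits.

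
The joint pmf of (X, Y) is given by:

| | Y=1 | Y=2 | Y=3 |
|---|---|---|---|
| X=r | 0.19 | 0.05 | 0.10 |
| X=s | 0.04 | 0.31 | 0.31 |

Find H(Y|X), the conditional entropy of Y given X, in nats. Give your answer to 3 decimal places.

0.909 nats

Chain rule: H(Y|X) = H(X,Y) − H(X).
Marginals: p(X) = (0.3400, 0.6600), p(Y) = (0.2300, 0.3600, 0.4100).
H(X,Y) = 1.5505 nats; H(X) = 0.6410 nats.
H(Y|X) = 1.5505 − 0.6410 = 0.909 nats.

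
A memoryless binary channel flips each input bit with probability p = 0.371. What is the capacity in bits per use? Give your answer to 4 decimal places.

Binary symmetric channel: C = 1 − h₂(ε) where h₂ is the binary entropy function.
h₂(0.371) = −0.371·log₂0.371 − 0.629·log₂0.629 = 0.9514.
C = 1 − 0.9514 = 0.0486 bits per channel use.

0.0486 bits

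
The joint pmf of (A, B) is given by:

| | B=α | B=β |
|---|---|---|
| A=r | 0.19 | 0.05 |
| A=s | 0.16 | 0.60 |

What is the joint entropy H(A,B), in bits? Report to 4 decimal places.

H(A,B) = −Σ p(x,y)·log₂ p(x,y) over all 4 cells.
  cell (r,α): −0.19·log₂0.19 = 0.45523
  cell (r,β): −0.05·log₂0.05 = 0.21610
  cell (s,α): −0.16·log₂0.16 = 0.42302
  cell (s,β): −0.60·log₂0.60 = 0.44218
Sum = 1.5365 bits.

1.5365 bits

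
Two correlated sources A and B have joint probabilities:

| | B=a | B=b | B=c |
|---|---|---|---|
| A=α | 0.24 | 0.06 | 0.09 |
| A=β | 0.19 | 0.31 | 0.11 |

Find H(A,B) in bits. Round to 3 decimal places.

H(A,B) = −Σ p(x,y)·log₂ p(x,y) over all 6 cells.
  cell (α,a): −0.24·log₂0.24 = 0.4941
  cell (α,b): −0.06·log₂0.06 = 0.2435
  cell (α,c): −0.09·log₂0.09 = 0.3127
  cell (β,a): −0.19·log₂0.19 = 0.4552
  cell (β,b): −0.31·log₂0.31 = 0.5238
  cell (β,c): −0.11·log₂0.11 = 0.3503
Sum = 2.380 bits.

2.380 bits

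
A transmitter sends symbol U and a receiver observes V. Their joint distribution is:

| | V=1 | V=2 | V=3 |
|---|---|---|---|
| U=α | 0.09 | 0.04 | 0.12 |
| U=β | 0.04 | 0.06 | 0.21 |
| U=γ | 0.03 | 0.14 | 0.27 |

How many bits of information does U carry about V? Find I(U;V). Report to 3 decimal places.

0.078 bits

Marginals: p(U) = (0.2500, 0.3100, 0.4400), p(V) = (0.1600, 0.2400, 0.6000).
I(U;V) = Σ p(x,y)·log₂[p(x,y)/(p(x)p(y))].
  (α,1): 0.09·log₂(2.2500) = 0.1053
  (α,2): 0.04·log₂(0.6667) = -0.0234
  (α,3): 0.12·log₂(0.8000) = -0.0386
  (β,1): 0.04·log₂(0.8065) = -0.0124
  (β,2): 0.06·log₂(0.8065) = -0.0186
  (β,3): 0.21·log₂(1.1290) = 0.0368
  (γ,1): 0.03·log₂(0.4261) = -0.0369
  (γ,2): 0.14·log₂(1.3258) = 0.0570
  (γ,3): 0.27·log₂(1.0227) = 0.0088
Sum = 0.078 bits.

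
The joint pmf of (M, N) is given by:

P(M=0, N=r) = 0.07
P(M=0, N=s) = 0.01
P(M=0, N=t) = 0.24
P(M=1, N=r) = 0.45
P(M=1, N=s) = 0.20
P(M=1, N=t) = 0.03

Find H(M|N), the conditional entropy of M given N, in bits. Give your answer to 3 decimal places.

Marginals: p(M) = (0.3200, 0.6800), p(N) = (0.5200, 0.2100, 0.2700).
H(M|N) = Σ p(N) · H(M|N=·).
  N=r: p=0.5200, H(M|N=r) = 0.5700
  N=s: p=0.2100, H(M|N=s) = 0.2762
  N=t: p=0.2700, H(M|N=t) = 0.5033
Weighted sum = 0.490 bits.

0.490 bits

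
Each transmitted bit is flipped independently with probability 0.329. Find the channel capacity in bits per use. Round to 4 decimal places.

0.0861 bits

Binary symmetric channel: C = 1 − h₂(ε) where h₂ is the binary entropy function.
h₂(0.329) = −0.329·log₂0.329 − 0.671·log₂0.671 = 0.9139.
C = 1 − 0.9139 = 0.0861 bits per channel use.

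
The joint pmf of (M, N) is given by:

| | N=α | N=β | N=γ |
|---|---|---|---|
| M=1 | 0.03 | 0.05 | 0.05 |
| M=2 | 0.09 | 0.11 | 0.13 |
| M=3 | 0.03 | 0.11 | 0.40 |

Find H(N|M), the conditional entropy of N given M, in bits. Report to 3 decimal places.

Chain rule: H(N|M) = H(M,N) − H(M).
Marginals: p(M) = (0.1300, 0.3300, 0.5400), p(N) = (0.1500, 0.2700, 0.5800).
H(M,N) = 2.6604 bits; H(M) = 1.3905 bits.
H(N|M) = 2.6604 − 1.3905 = 1.270 bits.

1.270 bits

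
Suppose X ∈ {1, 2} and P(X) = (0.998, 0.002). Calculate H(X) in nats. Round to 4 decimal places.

H(X) = −Σ p·ln p.
  −(0.998)·ln(0.998) = 0.00200
  −(0.002)·ln(0.002) = 0.01243
Sum: 0.00200 + 0.01243 = 0.0144 nats.

0.0144 nats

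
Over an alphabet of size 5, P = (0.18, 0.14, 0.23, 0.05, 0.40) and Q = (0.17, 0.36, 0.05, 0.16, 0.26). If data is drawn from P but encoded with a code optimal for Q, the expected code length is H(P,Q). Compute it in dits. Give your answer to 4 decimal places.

H(P,Q) = −Σ p·log₁₀ q.
  −0.18·log₁₀(0.17) = 0.13852
  −0.14·log₁₀(0.36) = 0.06212
  −0.23·log₁₀(0.05) = 0.29924
  −0.05·log₁₀(0.16) = 0.03979
  −0.40·log₁₀(0.26) = 0.23401
H(P,Q) = 0.7737 dits.

0.7737 dits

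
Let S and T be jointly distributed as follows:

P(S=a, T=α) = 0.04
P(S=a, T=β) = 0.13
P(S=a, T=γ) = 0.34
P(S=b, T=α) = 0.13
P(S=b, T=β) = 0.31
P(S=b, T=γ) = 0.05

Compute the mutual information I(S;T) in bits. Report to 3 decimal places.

Marginals: p(S) = (0.5100, 0.4900), p(T) = (0.1700, 0.4400, 0.3900).
I(S;T) = Σ p(x,y)·log₂[p(x,y)/(p(x)p(y))].
  (a,α): 0.04·log₂(0.4614) = -0.0446
  (a,β): 0.13·log₂(0.5793) = -0.1024
  (a,γ): 0.34·log₂(1.7094) = 0.2630
  (b,α): 0.13·log₂(1.5606) = 0.0835
  (b,β): 0.31·log₂(1.4378) = 0.1624
  (b,γ): 0.05·log₂(0.2616) = -0.0967
Sum = 0.265 bits.

0.265 bits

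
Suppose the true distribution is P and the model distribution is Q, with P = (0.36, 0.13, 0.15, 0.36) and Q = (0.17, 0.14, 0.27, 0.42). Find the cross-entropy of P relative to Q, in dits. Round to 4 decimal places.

H(P,Q) = −Σ p·log₁₀ q.
  −0.36·log₁₀(0.17) = 0.27704
  −0.13·log₁₀(0.14) = 0.11100
  −0.15·log₁₀(0.27) = 0.08530
  −0.36·log₁₀(0.42) = 0.13563
H(P,Q) = 0.6090 dits.

0.6090 dits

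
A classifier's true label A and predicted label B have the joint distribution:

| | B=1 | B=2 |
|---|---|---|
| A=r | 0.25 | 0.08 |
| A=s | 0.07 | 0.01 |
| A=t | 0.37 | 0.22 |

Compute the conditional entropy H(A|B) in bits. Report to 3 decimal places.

1.245 bits

Marginals: p(A) = (0.3300, 0.0800, 0.5900), p(B) = (0.6900, 0.3100).
H(A|B) = Σ p(B) · H(A|B=·).
  B=1: p=0.6900, H(A|B=1) = 1.3477
  B=2: p=0.3100, H(A|B=2) = 1.0152
Weighted sum = 1.245 bits.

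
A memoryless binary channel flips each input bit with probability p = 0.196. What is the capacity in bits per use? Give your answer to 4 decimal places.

0.2861 bits

Binary symmetric channel: C = 1 − h₂(ε) where h₂ is the binary entropy function.
h₂(0.196) = −0.196·log₂0.196 − 0.804·log₂0.804 = 0.7139.
C = 1 − 0.7139 = 0.2861 bits per channel use.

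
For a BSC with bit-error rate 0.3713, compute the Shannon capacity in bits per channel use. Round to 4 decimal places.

0.0483 bits

Binary symmetric channel: C = 1 − h₂(ε) where h₂ is the binary entropy function.
h₂(0.3713) = −0.3713·log₂0.3713 − 0.6287·log₂0.6287 = 0.9517.
C = 1 − 0.9517 = 0.0483 bits per channel use.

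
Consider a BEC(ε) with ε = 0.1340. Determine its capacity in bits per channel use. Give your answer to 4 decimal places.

0.8660 bits

Binary erasure channel: capacity C = 1 − ε.
C = 1 − 0.1340 = 0.8660 bits per channel use.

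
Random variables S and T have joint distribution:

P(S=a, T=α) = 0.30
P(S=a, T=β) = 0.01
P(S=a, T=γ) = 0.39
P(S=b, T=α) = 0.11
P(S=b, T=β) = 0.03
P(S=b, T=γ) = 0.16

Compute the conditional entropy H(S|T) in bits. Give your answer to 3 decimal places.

0.855 bits

Marginals: p(S) = (0.7000, 0.3000), p(T) = (0.4100, 0.0400, 0.5500).
H(S|T) = Σ p(T) · H(S|T=·).
  T=α: p=0.4100, H(S|T=α) = 0.8390
  T=β: p=0.0400, H(S|T=β) = 0.8113
  T=γ: p=0.5500, H(S|T=γ) = 0.8699
Weighted sum = 0.855 bits.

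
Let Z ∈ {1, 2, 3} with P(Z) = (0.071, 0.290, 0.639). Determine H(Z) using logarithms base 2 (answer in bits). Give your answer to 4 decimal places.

H(Z) = −Σ p·log₂ p.
  −(0.071)·log₂(0.071) = 0.27094
  −(0.290)·log₂(0.290) = 0.51790
  −(0.639)·log₂(0.639) = 0.41287
Sum: 0.27094 + 0.51790 + 0.41287 = 1.2017 bits.

1.2017 bits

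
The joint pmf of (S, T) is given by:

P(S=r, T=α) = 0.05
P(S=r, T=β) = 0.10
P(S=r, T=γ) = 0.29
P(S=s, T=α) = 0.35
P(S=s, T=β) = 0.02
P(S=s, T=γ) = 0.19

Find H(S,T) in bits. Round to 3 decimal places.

H(S,T) = −Σ p(x,y)·log₂ p(x,y) over all 6 cells.
  cell (r,α): −0.05·log₂0.05 = 0.2161
  cell (r,β): −0.10·log₂0.10 = 0.3322
  cell (r,γ): −0.29·log₂0.29 = 0.5179
  cell (s,α): −0.35·log₂0.35 = 0.5301
  cell (s,β): −0.02·log₂0.02 = 0.1129
  cell (s,γ): −0.19·log₂0.19 = 0.4552
Sum = 2.164 bits.

2.164 bits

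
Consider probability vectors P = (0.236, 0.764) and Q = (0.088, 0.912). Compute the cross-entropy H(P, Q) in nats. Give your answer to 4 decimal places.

0.6440 nats

H(P,Q) = −Σ p·ln q.
  −0.236·ln(0.088) = 0.57358
  −0.764·ln(0.912) = 0.07038
H(P,Q) = 0.6440 nats.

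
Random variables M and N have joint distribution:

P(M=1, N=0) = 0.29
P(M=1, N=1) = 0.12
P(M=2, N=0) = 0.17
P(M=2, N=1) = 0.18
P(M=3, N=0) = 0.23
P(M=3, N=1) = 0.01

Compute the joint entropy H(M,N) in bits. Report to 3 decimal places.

H(M,N) = −Σ p(x,y)·log₂ p(x,y) over all 6 cells.
  cell (1,0): −0.29·log₂0.29 = 0.5179
  cell (1,1): −0.12·log₂0.12 = 0.3671
  cell (2,0): −0.17·log₂0.17 = 0.4346
  cell (2,1): −0.18·log₂0.18 = 0.4453
  cell (3,0): −0.23·log₂0.23 = 0.4877
  cell (3,1): −0.01·log₂0.01 = 0.0664
Sum = 2.319 bits.

2.319 bits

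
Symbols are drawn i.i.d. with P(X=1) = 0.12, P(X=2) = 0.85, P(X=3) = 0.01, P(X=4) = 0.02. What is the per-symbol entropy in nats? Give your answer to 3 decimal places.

0.517 nats

H(X) = −Σ p·ln p.
  −(0.12)·ln(0.12) = 0.2544
  −(0.85)·ln(0.85) = 0.1381
  −(0.01)·ln(0.01) = 0.0461
  −(0.02)·ln(0.02) = 0.0782
Sum: 0.2544 + 0.1381 + 0.0461 + 0.0782 = 0.517 nats.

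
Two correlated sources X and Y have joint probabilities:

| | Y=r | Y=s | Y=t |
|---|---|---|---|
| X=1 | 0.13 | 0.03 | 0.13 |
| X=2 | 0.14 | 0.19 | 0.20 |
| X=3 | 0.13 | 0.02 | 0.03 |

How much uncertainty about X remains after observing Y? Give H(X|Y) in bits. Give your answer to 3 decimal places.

1.328 bits

Marginals: p(X) = (0.2900, 0.5300, 0.1800), p(Y) = (0.4000, 0.2400, 0.3600).
H(X|Y) = Σ p(Y) · H(X|Y=·).
  Y=r: p=0.4000, H(X|Y=r) = 1.5841
  Y=s: p=0.2400, H(X|Y=s) = 0.9406
  Y=t: p=0.3600, H(X|Y=t) = 1.3005
Weighted sum = 1.328 bits.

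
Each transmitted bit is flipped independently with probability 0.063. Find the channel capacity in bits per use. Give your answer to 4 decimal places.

0.6608 bits

Binary symmetric channel: C = 1 − h₂(ε) where h₂ is the binary entropy function.
h₂(0.063) = −0.063·log₂0.063 − 0.937·log₂0.937 = 0.3392.
C = 1 − 0.3392 = 0.6608 bits per channel use.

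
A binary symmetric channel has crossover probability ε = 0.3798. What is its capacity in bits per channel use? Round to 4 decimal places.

Binary symmetric channel: C = 1 − h₂(ε) where h₂ is the binary entropy function.
h₂(0.3798) = −0.3798·log₂0.3798 − 0.6202·log₂0.6202 = 0.9579.
C = 1 − 0.9579 = 0.0421 bits per channel use.

0.0421 bits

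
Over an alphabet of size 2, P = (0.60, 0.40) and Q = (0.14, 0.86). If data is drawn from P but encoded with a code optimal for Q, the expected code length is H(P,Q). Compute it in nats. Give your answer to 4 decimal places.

H(P,Q) = −Σ p·ln q.
  −0.60·ln(0.14) = 1.17967
  −0.40·ln(0.86) = 0.06033
H(P,Q) = 1.2400 nats.

1.2400 nats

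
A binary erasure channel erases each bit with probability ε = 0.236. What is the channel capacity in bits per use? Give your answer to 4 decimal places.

Binary erasure channel: capacity C = 1 − ε.
C = 1 − 0.236 = 0.7640 bits per channel use.

0.7640 bits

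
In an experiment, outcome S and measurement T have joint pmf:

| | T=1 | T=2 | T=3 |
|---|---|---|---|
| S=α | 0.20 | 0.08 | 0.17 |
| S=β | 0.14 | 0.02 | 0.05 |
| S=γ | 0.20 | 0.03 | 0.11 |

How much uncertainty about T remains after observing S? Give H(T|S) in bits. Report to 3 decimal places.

1.363 bits

Chain rule: H(T|S) = H(S,T) − H(S).
Marginals: p(S) = (0.4500, 0.2100, 0.3400), p(T) = (0.5400, 0.1300, 0.3300).
H(S,T) = 2.8830 bits; H(S) = 1.5204 bits.
H(T|S) = 2.8830 − 1.5204 = 1.363 bits.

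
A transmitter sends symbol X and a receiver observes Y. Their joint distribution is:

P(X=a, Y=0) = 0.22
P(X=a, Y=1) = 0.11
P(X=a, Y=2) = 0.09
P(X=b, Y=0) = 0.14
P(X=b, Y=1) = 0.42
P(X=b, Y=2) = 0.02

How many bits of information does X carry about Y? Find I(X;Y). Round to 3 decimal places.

0.169 bits

Marginals: p(X) = (0.4200, 0.5800), p(Y) = (0.3600, 0.5300, 0.1100).
I(X;Y) = Σ p(x,y)·log₂[p(x,y)/(p(x)p(y))].
  (a,0): 0.22·log₂(1.4550) = 0.1190
  (a,1): 0.11·log₂(0.4942) = -0.1119
  (a,2): 0.09·log₂(1.9481) = 0.0866
  (b,0): 0.14·log₂(0.6705) = -0.0807
  (b,1): 0.42·log₂(1.3663) = 0.1891
  (b,2): 0.02·log₂(0.3135) = -0.0335
Sum = 0.169 bits.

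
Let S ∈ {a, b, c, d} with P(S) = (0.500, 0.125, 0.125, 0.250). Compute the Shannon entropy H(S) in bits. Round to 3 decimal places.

H(S) = −Σ p·log₂ p.
  −(0.500)·log₂(0.500) = 0.5000
  −(0.125)·log₂(0.125) = 0.3750
  −(0.125)·log₂(0.125) = 0.3750
  −(0.250)·log₂(0.250) = 0.5000
Sum: 0.5000 + 0.3750 + 0.3750 + 0.5000 = 1.750 bits.

1.750 bits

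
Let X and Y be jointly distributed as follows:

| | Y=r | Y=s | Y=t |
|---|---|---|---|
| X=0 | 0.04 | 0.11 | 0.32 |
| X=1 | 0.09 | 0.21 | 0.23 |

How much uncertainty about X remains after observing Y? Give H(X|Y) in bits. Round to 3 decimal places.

Marginals: p(X) = (0.4700, 0.5300), p(Y) = (0.1300, 0.3200, 0.5500).
H(X|Y) = Σ p(Y) · H(X|Y=·).
  Y=r: p=0.1300, H(X|Y=r) = 0.8905
  Y=s: p=0.3200, H(X|Y=s) = 0.9284
  Y=t: p=0.5500, H(X|Y=t) = 0.9806
Weighted sum = 0.952 bits.

0.952 bits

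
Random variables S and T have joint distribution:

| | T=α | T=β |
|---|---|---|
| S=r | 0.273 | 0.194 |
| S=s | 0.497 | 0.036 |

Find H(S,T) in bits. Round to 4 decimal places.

H(S,T) = −Σ p(x,y)·log₂ p(x,y) over all 4 cells.
  cell (r,α): −0.273·log₂0.273 = 0.51134
  cell (r,β): −0.194·log₂0.194 = 0.45898
  cell (s,α): −0.497·log₂0.497 = 0.50132
  cell (s,β): −0.036·log₂0.036 = 0.17265
Sum = 1.6443 bits.

1.6443 bits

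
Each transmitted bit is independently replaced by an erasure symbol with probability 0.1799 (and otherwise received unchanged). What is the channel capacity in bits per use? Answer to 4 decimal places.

0.8201 bits

Binary erasure channel: capacity C = 1 − ε.
C = 1 − 0.1799 = 0.8201 bits per channel use.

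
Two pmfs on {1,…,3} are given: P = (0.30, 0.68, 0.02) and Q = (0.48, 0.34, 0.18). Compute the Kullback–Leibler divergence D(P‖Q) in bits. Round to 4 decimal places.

0.4132 bits

D(P‖Q) = Σ p·log₂(p/q).
  0.30·log₂(0.30/0.48) = -0.20342
  0.68·log₂(0.68/0.34) = 0.68000
  0.02·log₂(0.02/0.18) = -0.06340
D(P‖Q) = 0.4132 bits.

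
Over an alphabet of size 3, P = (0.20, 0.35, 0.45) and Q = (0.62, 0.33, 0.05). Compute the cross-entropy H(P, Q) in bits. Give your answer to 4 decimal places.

H(P,Q) = −Σ p·log₂ q.
  −0.20·log₂(0.62) = 0.13793
  −0.35·log₂(0.33) = 0.55981
  −0.45·log₂(0.05) = 1.94487
H(P,Q) = 2.6426 bits.

2.6426 bits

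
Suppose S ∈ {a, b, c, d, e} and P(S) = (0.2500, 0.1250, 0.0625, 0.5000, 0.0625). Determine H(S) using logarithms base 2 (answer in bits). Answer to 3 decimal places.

1.875 bits

H(S) = −Σ p·log₂ p.
  −(0.2500)·log₂(0.2500) = 0.5000
  −(0.1250)·log₂(0.1250) = 0.3750
  −(0.0625)·log₂(0.0625) = 0.2500
  −(0.5000)·log₂(0.5000) = 0.5000
  −(0.0625)·log₂(0.0625) = 0.2500
Sum: 0.5000 + 0.3750 + 0.2500 + 0.5000 + 0.2500 = 1.875 bits.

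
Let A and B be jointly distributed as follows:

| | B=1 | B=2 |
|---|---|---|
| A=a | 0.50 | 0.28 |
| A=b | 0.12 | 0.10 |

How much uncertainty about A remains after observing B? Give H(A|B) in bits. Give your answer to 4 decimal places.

Marginals: p(A) = (0.7800, 0.2200), p(B) = (0.6200, 0.3800).
H(A|B) = Σ p(B) · H(A|B=·).
  B=1: p=0.6200, H(A|B=1) = 0.7088
  B=2: p=0.3800, H(A|B=2) = 0.8315
Weighted sum = 0.7554 bits.

0.7554 bits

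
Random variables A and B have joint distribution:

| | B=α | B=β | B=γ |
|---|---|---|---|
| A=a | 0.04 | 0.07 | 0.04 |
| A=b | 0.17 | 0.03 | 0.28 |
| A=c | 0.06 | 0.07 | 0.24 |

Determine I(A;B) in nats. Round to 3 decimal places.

0.080 nats

Marginals: p(A) = (0.1500, 0.4800, 0.3700), p(B) = (0.2700, 0.1700, 0.5600).
I(A;B) = Σ p(x,y)·ln[p(x,y)/(p(x)p(y))].
  (a,α): 0.04·ln(0.9877) = -0.0005
  (a,β): 0.07·ln(2.7451) = 0.0707
  (a,γ): 0.04·ln(0.4762) = -0.0297
  (b,α): 0.17·ln(1.3117) = 0.0461
  (b,β): 0.03·ln(0.3676) = -0.0300
  (b,γ): 0.28·ln(1.0417) = 0.0114
  (c,α): 0.06·ln(0.6006) = -0.0306
  (c,β): 0.07·ln(1.1129) = 0.0075
  (c,γ): 0.24·ln(1.1583) = 0.0353
Sum = 0.080 nats.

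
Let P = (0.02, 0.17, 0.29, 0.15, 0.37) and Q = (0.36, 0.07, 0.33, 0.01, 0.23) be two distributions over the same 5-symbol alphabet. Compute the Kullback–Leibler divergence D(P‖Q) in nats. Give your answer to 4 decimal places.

D(P‖Q) = Σ p·ln(p/q).
  0.02·ln(0.02/0.36) = -0.05781
  0.17·ln(0.17/0.07) = 0.15084
  0.29·ln(0.29/0.33) = -0.03747
  0.15·ln(0.15/0.01) = 0.40621
  0.37·ln(0.37/0.23) = 0.17591
D(P‖Q) = 0.6377 nats.

0.6377 nats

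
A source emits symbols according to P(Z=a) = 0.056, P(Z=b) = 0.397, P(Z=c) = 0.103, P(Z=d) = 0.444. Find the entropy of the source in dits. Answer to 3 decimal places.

0.488 dits

H(Z) = −Σ p·log₁₀ p.
  −(0.056)·log₁₀(0.056) = 0.0701
  −(0.397)·log₁₀(0.397) = 0.1593
  −(0.103)·log₁₀(0.103) = 0.1017
  −(0.444)·log₁₀(0.444) = 0.1566
Sum: 0.0701 + 0.1593 + 0.1017 + 0.1566 = 0.488 dits.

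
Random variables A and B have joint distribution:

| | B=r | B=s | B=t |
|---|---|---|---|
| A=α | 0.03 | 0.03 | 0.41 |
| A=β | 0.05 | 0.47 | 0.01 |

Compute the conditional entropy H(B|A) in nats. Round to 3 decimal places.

0.435 nats

Marginals: p(A) = (0.4700, 0.5300), p(B) = (0.0800, 0.5000, 0.4200).
H(B|A) = Σ p(A) · H(B|A=·).
  A=α: p=0.4700, H(B|A=α) = 0.4704
  A=β: p=0.5300, H(B|A=β) = 0.4042
Weighted sum = 0.435 nats.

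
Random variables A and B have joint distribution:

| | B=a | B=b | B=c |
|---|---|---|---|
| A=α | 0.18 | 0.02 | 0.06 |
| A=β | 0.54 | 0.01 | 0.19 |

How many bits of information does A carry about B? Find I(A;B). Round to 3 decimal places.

Marginals: p(A) = (0.2600, 0.7400), p(B) = (0.7200, 0.0300, 0.2500).
I(A;B) = H(A) + H(B) − H(A,B).
H(A) = 0.8267, H(B) = 0.9930, H(A,B) = 1.8034.
I(A;B) = 0.8267 + 0.9930 − 1.8034 = 0.016 bits.

0.016 bits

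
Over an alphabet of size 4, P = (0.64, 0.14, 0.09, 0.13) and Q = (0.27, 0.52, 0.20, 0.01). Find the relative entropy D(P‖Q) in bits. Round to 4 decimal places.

D(P‖Q) = Σ p·log₂(p/q).
  0.64·log₂(0.64/0.27) = 0.79687
  0.14·log₂(0.14/0.52) = -0.26503
  0.09·log₂(0.09/0.20) = -0.10368
  0.13·log₂(0.13/0.01) = 0.48106
D(P‖Q) = 0.9092 bits.

0.9092 bits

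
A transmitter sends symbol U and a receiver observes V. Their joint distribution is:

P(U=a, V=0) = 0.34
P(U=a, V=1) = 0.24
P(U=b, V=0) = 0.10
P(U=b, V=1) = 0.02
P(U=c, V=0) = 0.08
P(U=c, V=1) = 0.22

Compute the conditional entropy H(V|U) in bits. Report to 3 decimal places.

Marginals: p(U) = (0.5800, 0.1200, 0.3000), p(V) = (0.5200, 0.4800).
H(V|U) = Σ p(U) · H(V|U=·).
  U=a: p=0.5800, H(V|U=a) = 0.9784
  U=b: p=0.1200, H(V|U=b) = 0.6500
  U=c: p=0.3000, H(V|U=c) = 0.8366
Weighted sum = 0.896 bits.

0.896 bits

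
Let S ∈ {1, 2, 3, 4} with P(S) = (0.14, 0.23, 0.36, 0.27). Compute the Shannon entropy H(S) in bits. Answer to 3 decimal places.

1.925 bits

H(S) = −Σ p·log₂ p.
  −(0.14)·log₂(0.14) = 0.3971
  −(0.23)·log₂(0.23) = 0.4877
  −(0.36)·log₂(0.36) = 0.5306
  −(0.27)·log₂(0.27) = 0.5100
Sum: 0.3971 + 0.4877 + 0.5306 + 0.5100 = 1.925 bits.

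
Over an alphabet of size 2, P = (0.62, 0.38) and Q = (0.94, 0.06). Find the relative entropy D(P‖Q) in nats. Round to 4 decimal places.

D(P‖Q) = Σ p·ln(p/q).
  0.62·ln(0.62/0.94) = -0.25802
  0.38·ln(0.38/0.06) = 0.70141
D(P‖Q) = 0.4434 nats.

0.4434 nats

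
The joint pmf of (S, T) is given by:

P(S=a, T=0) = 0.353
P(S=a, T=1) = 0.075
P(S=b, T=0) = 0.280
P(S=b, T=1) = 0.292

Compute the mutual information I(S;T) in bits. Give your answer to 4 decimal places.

0.0900 bits

Marginals: p(S) = (0.4280, 0.5720), p(T) = (0.6330, 0.3670).
I(S;T) = Σ p(x,y)·log₂[p(x,y)/(p(x)p(y))].
  (a,0): 0.353·log₂(1.3029) = 0.13477
  (a,1): 0.075·log₂(0.4775) = -0.07999
  (b,0): 0.280·log₂(0.7733) = -0.10384
  (b,1): 0.292·log₂(1.3910) = 0.13902
Sum = 0.0900 bits.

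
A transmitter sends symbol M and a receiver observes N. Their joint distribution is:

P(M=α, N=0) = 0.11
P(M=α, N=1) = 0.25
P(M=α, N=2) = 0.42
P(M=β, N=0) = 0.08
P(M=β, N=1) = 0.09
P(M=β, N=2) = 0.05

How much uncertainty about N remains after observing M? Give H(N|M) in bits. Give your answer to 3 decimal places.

1.436 bits

Marginals: p(M) = (0.7800, 0.2200), p(N) = (0.1900, 0.3400, 0.4700).
H(N|M) = Σ p(M) · H(N|M=·).
  M=α: p=0.7800, H(N|M=α) = 1.4056
  M=β: p=0.2200, H(N|M=β) = 1.5440
Weighted sum = 1.436 bits.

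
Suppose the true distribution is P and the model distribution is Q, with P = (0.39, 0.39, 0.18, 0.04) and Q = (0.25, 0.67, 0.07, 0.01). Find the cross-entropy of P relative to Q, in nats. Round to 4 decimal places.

H(P,Q) = −Σ p·ln q.
  −0.39·ln(0.25) = 0.54065
  −0.39·ln(0.67) = 0.15619
  −0.18·ln(0.07) = 0.47867
  −0.04·ln(0.01) = 0.18421
H(P,Q) = 1.3597 nats.

1.3597 nats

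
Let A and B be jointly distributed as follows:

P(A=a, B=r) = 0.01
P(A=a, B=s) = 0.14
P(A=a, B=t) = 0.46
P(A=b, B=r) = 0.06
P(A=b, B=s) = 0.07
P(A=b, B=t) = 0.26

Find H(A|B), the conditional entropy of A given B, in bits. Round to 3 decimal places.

Marginals: p(A) = (0.6100, 0.3900), p(B) = (0.0700, 0.2100, 0.7200).
H(A|B) = Σ p(B) · H(A|B=·).
  B=r: p=0.0700, H(A|B=r) = 0.5917
  B=s: p=0.2100, H(A|B=s) = 0.9183
  B=t: p=0.7200, H(A|B=t) = 0.9436
Weighted sum = 0.914 bits.

0.914 bits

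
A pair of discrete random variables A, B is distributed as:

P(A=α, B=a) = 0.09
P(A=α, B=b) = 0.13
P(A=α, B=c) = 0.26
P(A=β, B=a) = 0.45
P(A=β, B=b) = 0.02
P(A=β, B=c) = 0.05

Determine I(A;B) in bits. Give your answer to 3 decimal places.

0.365 bits

Marginals: p(A) = (0.4800, 0.5200), p(B) = (0.5400, 0.1500, 0.3100).
I(A;B) = H(A) + H(B) − H(A,B).
H(A) = 0.9988, H(B) = 1.4144, H(A,B) = 2.0480.
I(A;B) = 0.9988 + 1.4144 − 2.0480 = 0.365 bits.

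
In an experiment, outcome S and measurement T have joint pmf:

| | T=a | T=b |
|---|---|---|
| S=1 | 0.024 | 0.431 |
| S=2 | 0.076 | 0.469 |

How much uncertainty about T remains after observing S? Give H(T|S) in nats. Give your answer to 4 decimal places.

0.3141 nats

Chain rule: H(T|S) = H(S,T) − H(S).
Marginals: p(S) = (0.4550, 0.5450), p(T) = (0.1000, 0.9000).
H(S,T) = 1.0032 nats; H(S) = 0.6891 nats.
H(T|S) = 1.0032 − 0.6891 = 0.3141 nats.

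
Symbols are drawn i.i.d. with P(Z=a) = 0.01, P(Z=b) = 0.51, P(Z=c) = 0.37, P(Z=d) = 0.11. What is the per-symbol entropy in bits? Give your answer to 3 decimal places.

H(Z) = −Σ p·log₂ p.
  −(0.01)·log₂(0.01) = 0.0664
  −(0.51)·log₂(0.51) = 0.4954
  −(0.37)·log₂(0.37) = 0.5307
  −(0.11)·log₂(0.11) = 0.3503
Sum: 0.0664 + 0.4954 + 0.5307 + 0.3503 = 1.443 bits.

1.443 bits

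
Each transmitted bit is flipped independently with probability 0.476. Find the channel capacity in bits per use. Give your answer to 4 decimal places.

Binary symmetric channel: C = 1 − h₂(ε) where h₂ is the binary entropy function.
h₂(0.476) = −0.476·log₂0.476 − 0.524·log₂0.524 = 0.9983.
C = 1 − 0.9983 = 0.0017 bits per channel use.

0.0017 bits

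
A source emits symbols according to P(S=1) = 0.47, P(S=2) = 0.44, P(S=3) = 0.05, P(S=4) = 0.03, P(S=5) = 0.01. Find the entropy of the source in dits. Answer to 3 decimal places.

H(S) = −Σ p·log₁₀ p.
  −(0.47)·log₁₀(0.47) = 0.1541
  −(0.44)·log₁₀(0.44) = 0.1569
  −(0.05)·log₁₀(0.05) = 0.0651
  −(0.03)·log₁₀(0.03) = 0.0457
  −(0.01)·log₁₀(0.01) = 0.0200
Sum: 0.1541 + 0.1569 + 0.0651 + 0.0457 + 0.0200 = 0.442 dits.

0.442 dits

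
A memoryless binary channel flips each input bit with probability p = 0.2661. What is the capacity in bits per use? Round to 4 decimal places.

Binary symmetric channel: C = 1 − h₂(ε) where h₂ is the binary entropy function.
h₂(0.2661) = −0.2661·log₂0.2661 − 0.7339·log₂0.7339 = 0.8358.
C = 1 − 0.8358 = 0.1642 bits per channel use.

0.1642 bits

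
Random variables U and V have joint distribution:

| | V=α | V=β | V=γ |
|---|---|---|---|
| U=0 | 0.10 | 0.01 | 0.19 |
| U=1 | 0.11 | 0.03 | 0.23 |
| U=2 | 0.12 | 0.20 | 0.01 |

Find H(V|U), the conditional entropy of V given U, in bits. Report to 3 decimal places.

Marginals: p(U) = (0.3000, 0.3700, 0.3300), p(V) = (0.3300, 0.2400, 0.4300).
H(V|U) = Σ p(U) · H(V|U=·).
  U=0: p=0.3000, H(V|U=0) = 1.1092
  U=1: p=0.3700, H(V|U=1) = 1.2405
  U=2: p=0.3300, H(V|U=2) = 1.1214
Weighted sum = 1.162 bits.

1.162 bits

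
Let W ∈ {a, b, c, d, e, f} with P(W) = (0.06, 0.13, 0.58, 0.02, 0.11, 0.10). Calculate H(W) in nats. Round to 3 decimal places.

H(W) = −Σ p·ln p.
  −(0.06)·ln(0.06) = 0.1688
  −(0.13)·ln(0.13) = 0.2652
  −(0.58)·ln(0.58) = 0.3159
  −(0.02)·ln(0.02) = 0.0782
  −(0.11)·ln(0.11) = 0.2428
  −(0.10)·ln(0.10) = 0.2303
Sum: 0.1688 + 0.2652 + 0.3159 + 0.0782 + 0.2428 + 0.2303 = 1.301 nats.

1.301 nats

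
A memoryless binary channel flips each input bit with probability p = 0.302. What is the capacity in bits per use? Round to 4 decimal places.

0.1163 bits

Binary symmetric channel: C = 1 − h₂(ε) where h₂ is the binary entropy function.
h₂(0.302) = −0.302·log₂0.302 − 0.698·log₂0.698 = 0.8837.
C = 1 − 0.8837 = 0.1163 bits per channel use.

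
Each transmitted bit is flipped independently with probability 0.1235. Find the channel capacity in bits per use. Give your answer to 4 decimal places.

0.4607 bits

Binary symmetric channel: C = 1 − h₂(ε) where h₂ is the binary entropy function.
h₂(0.1235) = −0.1235·log₂0.1235 − 0.8765·log₂0.8765 = 0.5393.
C = 1 − 0.5393 = 0.4607 bits per channel use.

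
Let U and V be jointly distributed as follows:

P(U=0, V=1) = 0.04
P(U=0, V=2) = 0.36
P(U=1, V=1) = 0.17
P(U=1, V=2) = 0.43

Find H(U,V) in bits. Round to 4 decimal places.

1.6745 bits

H(U,V) = −Σ p(x,y)·log₂ p(x,y) over all 4 cells.
  cell (0,1): −0.04·log₂0.04 = 0.18575
  cell (0,2): −0.36·log₂0.36 = 0.53062
  cell (1,1): −0.17·log₂0.17 = 0.43459
  cell (1,2): −0.43·log₂0.43 = 0.52356
Sum = 1.6745 bits.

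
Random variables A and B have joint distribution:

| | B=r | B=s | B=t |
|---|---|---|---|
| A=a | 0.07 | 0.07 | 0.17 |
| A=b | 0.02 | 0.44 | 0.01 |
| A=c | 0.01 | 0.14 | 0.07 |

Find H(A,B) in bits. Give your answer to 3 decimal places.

H(A,B) = −Σ p(x,y)·log₂ p(x,y) over all 9 cells.
  cell (a,r): −0.07·log₂0.07 = 0.2686
  cell (a,s): −0.07·log₂0.07 = 0.2686
  cell (a,t): −0.17·log₂0.17 = 0.4346
  cell (b,r): −0.02·log₂0.02 = 0.1129
  cell (b,s): −0.44·log₂0.44 = 0.5211
  cell (b,t): −0.01·log₂0.01 = 0.0664
  cell (c,r): −0.01·log₂0.01 = 0.0664
  cell (c,s): −0.14·log₂0.14 = 0.3971
  cell (c,t): −0.07·log₂0.07 = 0.2686
Sum = 2.404 bits.

2.404 bits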